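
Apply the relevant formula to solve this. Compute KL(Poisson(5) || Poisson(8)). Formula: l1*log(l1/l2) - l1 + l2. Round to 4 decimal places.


KL divergence for Poisson:
KL = l1*log(l1/l2) - l1 + l2.
l1 = 5, l2 = 8.
log(5/8) = -0.470004.
l1*log(l1/l2) = 5 * -0.470004 = -2.350018.
KL = -2.350018 - 5 + 8 = 0.6500

0.6500


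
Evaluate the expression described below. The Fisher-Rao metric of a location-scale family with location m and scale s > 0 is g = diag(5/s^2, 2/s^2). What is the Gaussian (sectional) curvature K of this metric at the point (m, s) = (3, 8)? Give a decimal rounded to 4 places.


The metric has the form g = (A dm^2 + B ds^2)/s^2 with A = 5, B = 2.
Substitute u = sqrt(A/B)*m: g = B*(du^2 + ds^2)/s^2, i.e. B times the
Poincare upper half-plane metric, which has constant Gaussian curvature -1.
Scaling a 2D metric by a constant c divides the Gaussian curvature by c,
so K = -1/B = -1/(2) = -0.5000 everywhere (the point (m, s) = (3, 8) is irrelevant:
the curvature is constant).
The requested Gaussian curvature is K = -0.5000.

-0.5000


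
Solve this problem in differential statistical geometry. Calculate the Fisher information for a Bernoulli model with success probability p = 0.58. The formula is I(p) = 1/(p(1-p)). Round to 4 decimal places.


For Bernoulli(p), Fisher information is I(p) = 1/(p*(1-p)).
p = 0.58, 1-p = 0.42.
p*(1-p) = 0.2436.
I(p) = 1/0.2436 = 4.1051

4.1051


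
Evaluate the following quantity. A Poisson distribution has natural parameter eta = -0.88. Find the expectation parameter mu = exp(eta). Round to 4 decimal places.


Expectation parameter for Poisson exponential family:
mu = exp(eta).
eta = -0.88.
mu = exp(-0.88) = 0.4148

0.4148


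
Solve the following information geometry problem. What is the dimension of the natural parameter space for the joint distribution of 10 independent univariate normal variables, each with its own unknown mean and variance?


Exponential family dimension calculation:
Each univariate normal has two natural parameters (mu/sigma^2 and -1/(2 sigma^2)).
With 10 independent components, dim = 2 * 10 = 20.

20


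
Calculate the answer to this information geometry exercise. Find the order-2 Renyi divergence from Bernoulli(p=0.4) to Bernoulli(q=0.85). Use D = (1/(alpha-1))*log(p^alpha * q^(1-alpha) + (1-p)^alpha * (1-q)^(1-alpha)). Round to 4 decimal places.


Renyi divergence of order alpha between Bernoulli distributions:
D = (1/(alpha-1))*log(p^alpha * q^(1-alpha) + (1-p)^alpha * (1-q)^(1-alpha)).
alpha = 2, p = 0.4, q = 0.85.
p^alpha * q^(1-alpha) = 0.4^2 * 0.85^-1 = 0.188235.
(1-p)^alpha * (1-q)^(1-alpha) = 0.6^2 * 0.15^-1 = 2.4.
sum = 0.188235 + 2.4 = 2.588235.
D = (1/1)*log(2.588235) = 0.9510

0.9510


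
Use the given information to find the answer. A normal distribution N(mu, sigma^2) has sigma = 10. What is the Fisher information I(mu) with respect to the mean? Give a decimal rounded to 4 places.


The Fisher information for the mean of a normal distribution is I(mu) = 1/sigma^2.
sigma = 10, so sigma^2 = 100.
I(mu) = 1/100 = 0.0100

0.0100


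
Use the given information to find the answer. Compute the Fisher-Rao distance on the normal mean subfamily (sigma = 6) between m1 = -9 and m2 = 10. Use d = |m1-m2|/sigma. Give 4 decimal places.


On the fixed-variance normal subfamily, geodesic distance = |m1-m2|/sigma.
|-9 - 10| = 19.
sigma = 6.
d = 19/6 = 3.1667

3.1667


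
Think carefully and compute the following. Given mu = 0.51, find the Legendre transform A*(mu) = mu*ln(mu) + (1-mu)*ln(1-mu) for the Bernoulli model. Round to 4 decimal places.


Legendre transform for Bernoulli:
A*(mu) = mu*log(mu) + (1-mu)*log(1-mu).
mu = 0.51, 1-mu = 0.49.
mu*log(mu) = 0.51*log(0.51) = -0.343406.
(1-mu)*log(1-mu) = 0.49*log(0.49) = -0.349541.
A* = -0.343406 + -0.349541 = -0.6929

-0.6929


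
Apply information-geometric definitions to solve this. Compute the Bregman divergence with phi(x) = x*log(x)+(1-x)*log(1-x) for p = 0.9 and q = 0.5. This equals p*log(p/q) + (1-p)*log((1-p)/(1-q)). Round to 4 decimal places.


Bregman divergence with negative entropy generator:
D = p*log(p/q) + (1-p)*log((1-p)/(1-q)).
p = 0.9, q = 0.5.
p*log(p/q) = 0.9*log(0.9/0.5) = 0.529008.
(1-p)*log((1-p)/(1-q)) = 0.1*log(0.1/0.5) = -0.160944.
D = 0.529008 + -0.160944 = 0.3681

0.3681


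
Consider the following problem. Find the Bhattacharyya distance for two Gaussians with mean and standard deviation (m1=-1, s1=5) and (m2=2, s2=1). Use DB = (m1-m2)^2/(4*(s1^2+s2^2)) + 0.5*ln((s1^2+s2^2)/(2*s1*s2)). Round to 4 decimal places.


Bhattacharyya distance between two Gaussians:
DB = (m1-m2)^2/(4*(s1^2+s2^2)) + (1/2)*ln((s1^2+s2^2)/(2*s1*s2)).
(m1-m2)^2 = (-3)^2 = 9.
s1^2+s2^2 = 25 + 1 = 26.
term1 = 9/104 = 0.086538.
term2 = 0.5*ln(26/10.0) = 0.477756.
DB = 0.086538 + 0.477756 = 0.5643

0.5643


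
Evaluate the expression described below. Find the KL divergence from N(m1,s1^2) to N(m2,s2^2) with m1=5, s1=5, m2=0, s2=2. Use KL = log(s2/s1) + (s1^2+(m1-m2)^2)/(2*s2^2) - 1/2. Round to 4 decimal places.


KL divergence between normal distributions:
KL = log(s2/s1) + (s1^2 + (m1-m2)^2)/(2*s2^2) - 1/2.
log(2/5) = -0.916291.
(5^2 + (5-0)^2)/(2*2^2) = (25 + 25)/8 = 6.25.
KL = -0.916291 + 6.25 - 0.5 = 4.8337

4.8337


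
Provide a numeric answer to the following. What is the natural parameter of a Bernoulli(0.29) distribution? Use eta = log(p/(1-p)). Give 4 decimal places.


Natural parameter for Bernoulli: eta = log(p/(1-p)).
p = 0.29, 1-p = 0.71.
p/(1-p) = 0.408451.
eta = log(0.408451) = -0.8954

-0.8954


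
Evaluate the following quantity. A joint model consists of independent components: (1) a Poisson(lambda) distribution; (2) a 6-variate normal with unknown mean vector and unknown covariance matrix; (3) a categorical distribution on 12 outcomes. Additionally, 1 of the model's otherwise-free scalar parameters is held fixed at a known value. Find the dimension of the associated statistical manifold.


The dimension of a statistical manifold equals the number of free
(independent) real parameters of the model. For a product of independent
blocks the parameter counts add.
- Poisson (lambda): 1.
- 6-variate normal: 6 (mean) + 6*7/2 = 21 (symmetric covariance) = 27.
- categorical on 12 outcomes (probabilities sum to 1): 12-1 = 11.
Total = 1 + 27 + 11 = 39.
1 parameter(s) fixed at known values: 39 - 1 = 38.
Dimension = 38

38


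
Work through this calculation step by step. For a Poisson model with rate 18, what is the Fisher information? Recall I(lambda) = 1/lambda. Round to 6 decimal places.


Fisher information for Poisson: I(lambda) = 1/lambda.
lambda = 18.
I(lambda) = 1/18 = 0.055556

0.055556


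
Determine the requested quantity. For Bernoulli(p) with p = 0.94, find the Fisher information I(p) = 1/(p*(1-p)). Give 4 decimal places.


For Bernoulli(p), Fisher information is I(p) = 1/(p*(1-p)).
p = 0.94, 1-p = 0.06.
p*(1-p) = 0.0564.
I(p) = 1/0.0564 = 17.7305

17.7305


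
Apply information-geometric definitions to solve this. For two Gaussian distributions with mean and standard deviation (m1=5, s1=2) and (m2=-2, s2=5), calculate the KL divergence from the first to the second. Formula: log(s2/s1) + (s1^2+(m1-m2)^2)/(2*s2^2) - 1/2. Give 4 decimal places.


KL divergence between normal distributions:
KL = log(s2/s1) + (s1^2 + (m1-m2)^2)/(2*s2^2) - 1/2.
log(5/2) = 0.916291.
(2^2 + (5--2)^2)/(2*5^2) = (4 + 49)/50 = 1.06.
KL = 0.916291 + 1.06 - 0.5 = 1.4763

1.4763


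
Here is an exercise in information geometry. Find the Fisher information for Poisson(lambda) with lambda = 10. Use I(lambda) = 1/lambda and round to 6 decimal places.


Fisher information for Poisson: I(lambda) = 1/lambda.
lambda = 10.
I(lambda) = 1/10 = 0.100000

0.100000


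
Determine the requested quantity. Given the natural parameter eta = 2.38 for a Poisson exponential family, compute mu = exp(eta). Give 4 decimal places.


Expectation parameter for Poisson exponential family:
mu = exp(eta).
eta = 2.38.
mu = exp(2.38) = 10.8049

10.8049


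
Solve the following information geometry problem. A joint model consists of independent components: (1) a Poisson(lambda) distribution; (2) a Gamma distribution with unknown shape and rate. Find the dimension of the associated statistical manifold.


The dimension of a statistical manifold equals the number of free
(independent) real parameters of the model. For a product of independent
blocks the parameter counts add.
- Poisson (lambda): 1.
- Gamma (shape, rate): 2.
Total = 1 + 2 = 3.
Dimension = 3

3


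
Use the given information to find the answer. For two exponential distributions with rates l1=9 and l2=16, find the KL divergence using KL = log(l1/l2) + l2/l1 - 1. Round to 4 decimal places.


KL divergence for exponential family:
KL = log(l1/l2) + l2/l1 - 1.
log(9/16) = -0.575364.
16/9 = 1.777778.
KL = -0.575364 + 1.777778 - 1 = 0.2024

0.2024


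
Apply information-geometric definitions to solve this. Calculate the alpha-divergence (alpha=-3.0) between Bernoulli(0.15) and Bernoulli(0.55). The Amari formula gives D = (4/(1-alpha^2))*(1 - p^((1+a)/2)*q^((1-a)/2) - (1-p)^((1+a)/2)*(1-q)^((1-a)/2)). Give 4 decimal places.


Amari alpha-divergence:
D = (4/(1-alpha^2))*(1 - p^((1+a)/2)*q^((1-a)/2) - (1-p)^((1+a)/2)*(1-q)^((1-a)/2)).
alpha = -3.0, p = 0.15, q = 0.55.
e1 = (1+alpha)/2 = -1.0, e2 = (1-alpha)/2 = 2.0.
t1 = p^e1 * q^e2 = 0.15^-1.0 * 0.55^2.0 = 2.016667.
t2 = (1-p)^e1 * (1-q)^e2 = 0.85^-1.0 * 0.45^2.0 = 0.238235.
4/(1-alpha^2) = -0.5.
D = -0.5*(1 - 2.016667 - 0.238235) = 0.6275

0.6275


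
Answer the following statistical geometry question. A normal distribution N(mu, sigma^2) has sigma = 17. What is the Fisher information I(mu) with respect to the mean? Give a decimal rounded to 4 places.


The Fisher information for the mean of a normal distribution is I(mu) = 1/sigma^2.
sigma = 17, so sigma^2 = 289.
I(mu) = 1/289 = 0.0035

0.0035


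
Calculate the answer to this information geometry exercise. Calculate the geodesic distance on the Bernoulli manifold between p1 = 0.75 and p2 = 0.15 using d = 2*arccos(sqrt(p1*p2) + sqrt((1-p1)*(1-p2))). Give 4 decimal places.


Geodesic distance on Bernoulli manifold:
d(p1,p2) = 2*arccos(sqrt(p1*p2) + sqrt((1-p1)*(1-p2))).
sqrt(p1*p2) = sqrt(0.75*0.15) = 0.33541.
sqrt((1-p1)*(1-p2)) = sqrt(0.25*0.85) = 0.460977.
arg = 0.33541 + 0.460977 = 0.796387.
d = 2*arccos(0.796387) = 1.2990

1.2990


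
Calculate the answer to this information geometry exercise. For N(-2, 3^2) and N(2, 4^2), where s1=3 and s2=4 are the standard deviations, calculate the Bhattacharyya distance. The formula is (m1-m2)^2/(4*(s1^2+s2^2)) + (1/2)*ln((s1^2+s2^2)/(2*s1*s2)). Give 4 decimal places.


Bhattacharyya distance between two Gaussians:
DB = (m1-m2)^2/(4*(s1^2+s2^2)) + (1/2)*ln((s1^2+s2^2)/(2*s1*s2)).
(m1-m2)^2 = (-4)^2 = 16.
s1^2+s2^2 = 9 + 16 = 25.
term1 = 16/100 = 0.16.
term2 = 0.5*ln(25/24.0) = 0.020411.
DB = 0.16 + 0.020411 = 0.1804

0.1804


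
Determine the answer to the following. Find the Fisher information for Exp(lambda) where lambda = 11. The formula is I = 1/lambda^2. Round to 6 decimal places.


Fisher information for exponential: I(lambda) = 1/lambda^2.
lambda = 11, lambda^2 = 121.
I = 1/121 = 0.008264

0.008264


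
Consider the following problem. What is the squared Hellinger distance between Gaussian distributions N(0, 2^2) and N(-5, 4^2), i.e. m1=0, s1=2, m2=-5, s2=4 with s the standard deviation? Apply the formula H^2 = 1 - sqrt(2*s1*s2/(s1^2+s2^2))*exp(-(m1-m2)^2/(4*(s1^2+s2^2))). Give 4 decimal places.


Squared Hellinger distance for Gaussians:
H^2 = 1 - sqrt(2*s1*s2/(s1^2+s2^2)) * exp(-(m1-m2)^2/(4*(s1^2+s2^2))).
s1^2 = 4, s2^2 = 16, s1^2+s2^2 = 20.
sqrt(2*2*4/(20)) = 0.894427.
(m1-m2)^2 = (5)^2 = 25.
exp(-25/(4*20)) = exp(-0.3125) = 0.731616.
H^2 = 1 - 0.894427*0.731616 = 0.3456

0.3456


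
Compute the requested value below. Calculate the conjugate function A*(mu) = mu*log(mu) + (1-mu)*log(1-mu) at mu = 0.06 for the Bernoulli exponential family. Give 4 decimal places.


Legendre transform for Bernoulli:
A*(mu) = mu*log(mu) + (1-mu)*log(1-mu).
mu = 0.06, 1-mu = 0.94.
mu*log(mu) = 0.06*log(0.06) = -0.168805.
(1-mu)*log(1-mu) = 0.94*log(0.94) = -0.058163.
A* = -0.168805 + -0.058163 = -0.2270

-0.2270


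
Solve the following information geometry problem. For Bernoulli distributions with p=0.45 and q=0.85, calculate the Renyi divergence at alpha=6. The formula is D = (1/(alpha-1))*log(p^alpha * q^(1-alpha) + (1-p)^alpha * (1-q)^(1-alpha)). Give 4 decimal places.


Renyi divergence of order alpha between Bernoulli distributions:
D = (1/(alpha-1))*log(p^alpha * q^(1-alpha) + (1-p)^alpha * (1-q)^(1-alpha)).
alpha = 6, p = 0.45, q = 0.85.
p^alpha * q^(1-alpha) = 0.45^6 * 0.85^-5 = 0.018715.
(1-p)^alpha * (1-q)^(1-alpha) = 0.55^6 * 0.15^-5 = 364.518724.
sum = 0.018715 + 364.518724 = 364.537439.
D = (1/5)*log(364.537439) = 1.1797

1.1797


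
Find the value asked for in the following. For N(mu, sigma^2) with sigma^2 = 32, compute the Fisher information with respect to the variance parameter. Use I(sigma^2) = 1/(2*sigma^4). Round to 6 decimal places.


Fisher information for variance: I(sigma^2) = 1/(2*sigma^4).
sigma^2 = 32, so sigma^4 = 1024.
I = 1/(2*1024) = 1/2048 = 0.000488

0.000488


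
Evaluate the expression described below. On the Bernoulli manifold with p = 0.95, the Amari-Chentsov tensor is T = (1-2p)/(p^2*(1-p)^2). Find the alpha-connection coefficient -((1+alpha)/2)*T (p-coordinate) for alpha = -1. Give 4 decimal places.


Skewness (Amari-Chentsov) tensor: T = (1-2p)/(p^2*(1-p)^2).
p = 0.95, 1-2p = -0.9, p^2 = 0.9025, (1-p)^2 = 0.0025.
T = -0.9/(0.9025 * 0.0025) = -398.891967.
In the p-coordinate, Gamma^(alpha) = Gamma^(0) - (alpha/2)*T with Gamma^(0) = (1/2)*g'(p) = -T/2,
so Gamma^(alpha) = -((1+alpha)/2)*T.
alpha = -1, -(1+alpha)/2 = 0.0.
Gamma = 0.0 * -398.891967 = 0.0000

0.0000


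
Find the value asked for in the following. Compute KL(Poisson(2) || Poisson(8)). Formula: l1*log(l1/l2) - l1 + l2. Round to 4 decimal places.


KL divergence for Poisson:
KL = l1*log(l1/l2) - l1 + l2.
l1 = 2, l2 = 8.
log(2/8) = -1.386294.
l1*log(l1/l2) = 2 * -1.386294 = -2.772589.
KL = -2.772589 - 2 + 8 = 3.2274

3.2274


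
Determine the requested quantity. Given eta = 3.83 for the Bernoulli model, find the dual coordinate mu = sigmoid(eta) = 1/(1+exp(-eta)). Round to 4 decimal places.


Dual coordinate (expectation parameter) for Bernoulli:
mu = 1/(1+exp(-eta)).
eta = 3.83.
exp(-eta) = exp(-3.83) = 0.02171.
mu = 1/(1+0.02171) = 0.9788

0.9788


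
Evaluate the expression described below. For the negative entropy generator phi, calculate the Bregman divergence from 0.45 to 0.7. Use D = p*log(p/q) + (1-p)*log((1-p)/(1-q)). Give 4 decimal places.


Bregman divergence with negative entropy generator:
D = p*log(p/q) + (1-p)*log((1-p)/(1-q)).
p = 0.45, q = 0.7.
p*log(p/q) = 0.45*log(0.45/0.7) = -0.198825.
(1-p)*log((1-p)/(1-q)) = 0.55*log(0.55/0.3) = 0.333375.
D = -0.198825 + 0.333375 = 0.1345

0.1345


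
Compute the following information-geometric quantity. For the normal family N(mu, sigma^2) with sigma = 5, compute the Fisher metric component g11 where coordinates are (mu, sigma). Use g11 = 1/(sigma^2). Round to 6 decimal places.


For the 2-parameter normal family, the Fisher metric has:
  g11 = 1/sigma^2, g22 = 2/sigma^2.
sigma = 5, sigma^2 = 25.
g11 = 0.040000

0.040000


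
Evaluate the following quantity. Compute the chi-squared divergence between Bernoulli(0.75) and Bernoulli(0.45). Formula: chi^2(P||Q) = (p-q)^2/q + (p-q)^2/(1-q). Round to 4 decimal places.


Chi-squared divergence between Bernoulli distributions:
chi^2 = (p-q)^2/q + (p-q)^2/(1-q).
p = 0.75, q = 0.45, p-q = 0.3.
(p-q)^2 = 0.09.
term1 = 0.09/0.45 = 0.2.
term2 = 0.09/0.55 = 0.163636.
chi^2 = 0.2 + 0.163636 = 0.3636

0.3636


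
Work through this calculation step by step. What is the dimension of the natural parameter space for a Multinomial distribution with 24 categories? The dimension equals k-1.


Exponential family dimension calculation:
For Multinomial with k=24 categories, dim = k-1 = 23.

23


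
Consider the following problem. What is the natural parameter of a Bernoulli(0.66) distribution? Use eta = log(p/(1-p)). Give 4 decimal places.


Natural parameter for Bernoulli: eta = log(p/(1-p)).
p = 0.66, 1-p = 0.34.
p/(1-p) = 1.941176.
eta = log(1.941176) = 0.6633

0.6633


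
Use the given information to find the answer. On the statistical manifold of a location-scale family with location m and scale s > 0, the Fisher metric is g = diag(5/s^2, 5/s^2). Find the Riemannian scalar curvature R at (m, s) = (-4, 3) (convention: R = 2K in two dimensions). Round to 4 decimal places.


The metric has the form g = (A dm^2 + B ds^2)/s^2 with A = 5, B = 5.
Substitute u = sqrt(A/B)*m: g = B*(du^2 + ds^2)/s^2, i.e. B times the
Poincare upper half-plane metric, which has constant Gaussian curvature -1.
Scaling a 2D metric by a constant c divides the Gaussian curvature by c,
so K = -1/B = -1/(5) = -0.2000 everywhere (the point (m, s) = (-4, 3) is irrelevant:
the curvature is constant).
Scalar curvature in dimension 2: R = 2K = -2/(5) = -0.4000.

-0.4000


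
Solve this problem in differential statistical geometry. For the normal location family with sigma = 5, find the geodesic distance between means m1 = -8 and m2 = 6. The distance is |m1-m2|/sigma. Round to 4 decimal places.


On the fixed-variance normal subfamily, geodesic distance = |m1-m2|/sigma.
|-8 - 6| = 14.
sigma = 5.
d = 14/5 = 2.8000

2.8000


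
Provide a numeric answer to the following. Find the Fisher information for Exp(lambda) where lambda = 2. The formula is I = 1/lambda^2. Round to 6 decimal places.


Fisher information for exponential: I(lambda) = 1/lambda^2.
lambda = 2, lambda^2 = 4.
I = 1/4 = 0.250000

0.250000


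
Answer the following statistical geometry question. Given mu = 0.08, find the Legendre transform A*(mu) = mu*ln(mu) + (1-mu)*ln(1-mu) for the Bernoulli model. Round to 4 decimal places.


Legendre transform for Bernoulli:
A*(mu) = mu*log(mu) + (1-mu)*log(1-mu).
mu = 0.08, 1-mu = 0.92.
mu*log(mu) = 0.08*log(0.08) = -0.202058.
(1-mu)*log(1-mu) = 0.92*log(0.92) = -0.076711.
A* = -0.202058 + -0.076711 = -0.2788

-0.2788


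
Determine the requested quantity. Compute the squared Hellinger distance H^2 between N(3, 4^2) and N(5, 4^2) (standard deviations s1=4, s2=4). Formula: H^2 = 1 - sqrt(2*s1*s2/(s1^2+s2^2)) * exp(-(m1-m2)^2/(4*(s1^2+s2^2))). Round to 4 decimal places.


Squared Hellinger distance for Gaussians:
H^2 = 1 - sqrt(2*s1*s2/(s1^2+s2^2)) * exp(-(m1-m2)^2/(4*(s1^2+s2^2))).
s1^2 = 16, s2^2 = 16, s1^2+s2^2 = 32.
sqrt(2*4*4/(32)) = 1.0.
(m1-m2)^2 = (-2)^2 = 4.
exp(-4/(4*32)) = exp(-0.03125) = 0.969233.
H^2 = 1 - 1.0*0.969233 = 0.0308

0.0308


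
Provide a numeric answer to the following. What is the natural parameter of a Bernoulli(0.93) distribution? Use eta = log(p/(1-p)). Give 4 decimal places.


Natural parameter for Bernoulli: eta = log(p/(1-p)).
p = 0.93, 1-p = 0.07.
p/(1-p) = 13.285714.
eta = log(13.285714) = 2.5867

2.5867


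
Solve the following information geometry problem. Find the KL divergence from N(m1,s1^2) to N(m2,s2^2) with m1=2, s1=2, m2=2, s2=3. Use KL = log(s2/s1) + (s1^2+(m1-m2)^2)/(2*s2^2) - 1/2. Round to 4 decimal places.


KL divergence between normal distributions:
KL = log(s2/s1) + (s1^2 + (m1-m2)^2)/(2*s2^2) - 1/2.
log(3/2) = 0.405465.
(2^2 + (2-2)^2)/(2*3^2) = (4 + 0)/18 = 0.222222.
KL = 0.405465 + 0.222222 - 0.5 = 0.1277

0.1277


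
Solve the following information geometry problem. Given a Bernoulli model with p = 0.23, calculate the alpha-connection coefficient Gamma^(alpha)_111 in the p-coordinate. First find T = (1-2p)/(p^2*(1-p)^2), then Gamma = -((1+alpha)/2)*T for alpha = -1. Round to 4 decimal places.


Skewness (Amari-Chentsov) tensor: T = (1-2p)/(p^2*(1-p)^2).
p = 0.23, 1-2p = 0.54, p^2 = 0.0529, (1-p)^2 = 0.5929.
T = 0.54/(0.0529 * 0.5929) = 17.216967.
In the p-coordinate, Gamma^(alpha) = Gamma^(0) - (alpha/2)*T with Gamma^(0) = (1/2)*g'(p) = -T/2,
so Gamma^(alpha) = -((1+alpha)/2)*T.
alpha = -1, -(1+alpha)/2 = 0.0.
Gamma = 0.0 * 17.216967 = 0.0000

0.0000


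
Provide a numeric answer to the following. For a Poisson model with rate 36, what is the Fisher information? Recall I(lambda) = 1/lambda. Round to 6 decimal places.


Fisher information for Poisson: I(lambda) = 1/lambda.
lambda = 36.
I(lambda) = 1/36 = 0.027778

0.027778


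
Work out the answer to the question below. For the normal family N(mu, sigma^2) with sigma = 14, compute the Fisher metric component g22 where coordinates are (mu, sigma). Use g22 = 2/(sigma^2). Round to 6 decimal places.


For the 2-parameter normal family, the Fisher metric has:
  g11 = 1/sigma^2, g22 = 2/sigma^2.
sigma = 14, sigma^2 = 196.
g22 = 0.010204

0.010204


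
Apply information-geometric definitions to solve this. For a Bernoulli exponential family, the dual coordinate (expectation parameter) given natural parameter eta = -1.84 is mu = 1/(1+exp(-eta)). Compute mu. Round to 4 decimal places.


Dual coordinate (expectation parameter) for Bernoulli:
mu = 1/(1+exp(-eta)).
eta = -1.84.
exp(-eta) = exp(1.84) = 6.296538.
mu = 1/(1+6.296538) = 0.1371

0.1371


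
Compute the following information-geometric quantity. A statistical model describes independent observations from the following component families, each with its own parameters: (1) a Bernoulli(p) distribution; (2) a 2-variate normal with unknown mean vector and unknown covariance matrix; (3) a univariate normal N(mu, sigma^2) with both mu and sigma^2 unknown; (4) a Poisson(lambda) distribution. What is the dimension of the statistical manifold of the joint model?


The dimension of a statistical manifold equals the number of free
(independent) real parameters of the model. For a product of independent
blocks the parameter counts add.
- Bernoulli (p): 1.
- 2-variate normal: 2 (mean) + 2*3/2 = 3 (symmetric covariance) = 5.
- normal (mu, sigma^2): 2.
- Poisson (lambda): 1.
Total = 1 + 5 + 2 + 1 = 9.
Dimension = 9

9


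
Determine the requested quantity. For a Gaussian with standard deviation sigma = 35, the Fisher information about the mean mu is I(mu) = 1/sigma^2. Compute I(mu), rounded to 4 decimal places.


The Fisher information for the mean of a normal distribution is I(mu) = 1/sigma^2.
sigma = 35, so sigma^2 = 1225.
I(mu) = 1/1225 = 0.0008

0.0008


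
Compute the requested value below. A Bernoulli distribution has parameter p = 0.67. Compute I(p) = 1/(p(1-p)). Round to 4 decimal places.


For Bernoulli(p), Fisher information is I(p) = 1/(p*(1-p)).
p = 0.67, 1-p = 0.33.
p*(1-p) = 0.2211.
I(p) = 1/0.2211 = 4.5228

4.5228


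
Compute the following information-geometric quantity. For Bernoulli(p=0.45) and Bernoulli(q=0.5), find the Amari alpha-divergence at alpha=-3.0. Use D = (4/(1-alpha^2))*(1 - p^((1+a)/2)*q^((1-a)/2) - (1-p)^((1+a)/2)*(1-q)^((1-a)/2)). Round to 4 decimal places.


Amari alpha-divergence:
D = (4/(1-alpha^2))*(1 - p^((1+a)/2)*q^((1-a)/2) - (1-p)^((1+a)/2)*(1-q)^((1-a)/2)).
alpha = -3.0, p = 0.45, q = 0.5.
e1 = (1+alpha)/2 = -1.0, e2 = (1-alpha)/2 = 2.0.
t1 = p^e1 * q^e2 = 0.45^-1.0 * 0.5^2.0 = 0.555556.
t2 = (1-p)^e1 * (1-q)^e2 = 0.55^-1.0 * 0.5^2.0 = 0.454545.
4/(1-alpha^2) = -0.5.
D = -0.5*(1 - 0.555556 - 0.454545) = 0.0051

0.0051


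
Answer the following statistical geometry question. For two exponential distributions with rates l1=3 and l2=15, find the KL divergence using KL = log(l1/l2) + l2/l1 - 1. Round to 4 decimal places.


KL divergence for exponential family:
KL = log(l1/l2) + l2/l1 - 1.
log(3/15) = -1.609438.
15/3 = 5.0.
KL = -1.609438 + 5.0 - 1 = 2.3906

2.3906


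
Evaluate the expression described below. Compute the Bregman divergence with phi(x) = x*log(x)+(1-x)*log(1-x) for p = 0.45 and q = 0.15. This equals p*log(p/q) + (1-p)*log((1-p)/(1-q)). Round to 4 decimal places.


Bregman divergence with negative entropy generator:
D = p*log(p/q) + (1-p)*log((1-p)/(1-q)).
p = 0.45, q = 0.15.
p*log(p/q) = 0.45*log(0.45/0.15) = 0.494376.
(1-p)*log((1-p)/(1-q)) = 0.55*log(0.55/0.85) = -0.239425.
D = 0.494376 + -0.239425 = 0.2550

0.2550


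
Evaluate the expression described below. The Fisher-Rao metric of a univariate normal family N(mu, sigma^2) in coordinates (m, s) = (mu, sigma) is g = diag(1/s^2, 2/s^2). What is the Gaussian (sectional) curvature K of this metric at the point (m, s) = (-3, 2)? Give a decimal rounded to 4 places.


The metric has the form g = (A dm^2 + B ds^2)/s^2 with A = 1, B = 2.
Substitute u = sqrt(A/B)*m: g = B*(du^2 + ds^2)/s^2, i.e. B times the
Poincare upper half-plane metric, which has constant Gaussian curvature -1.
Scaling a 2D metric by a constant c divides the Gaussian curvature by c,
so K = -1/B = -1/(2) = -0.5000 everywhere (the point (m, s) = (-3, 2) is irrelevant:
the curvature is constant).
The requested Gaussian curvature is K = -0.5000.

-0.5000


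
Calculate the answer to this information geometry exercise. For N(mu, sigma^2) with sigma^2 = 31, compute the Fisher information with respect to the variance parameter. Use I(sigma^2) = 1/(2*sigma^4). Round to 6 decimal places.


Fisher information for variance: I(sigma^2) = 1/(2*sigma^4).
sigma^2 = 31, so sigma^4 = 961.
I = 1/(2*961) = 1/1922 = 0.000520

0.000520


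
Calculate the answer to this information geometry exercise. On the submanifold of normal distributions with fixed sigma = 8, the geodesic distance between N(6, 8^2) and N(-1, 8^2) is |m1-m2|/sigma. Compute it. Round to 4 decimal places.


On the fixed-variance normal subfamily, geodesic distance = |m1-m2|/sigma.
|6 - -1| = 7.
sigma = 8.
d = 7/8 = 0.8750

0.8750


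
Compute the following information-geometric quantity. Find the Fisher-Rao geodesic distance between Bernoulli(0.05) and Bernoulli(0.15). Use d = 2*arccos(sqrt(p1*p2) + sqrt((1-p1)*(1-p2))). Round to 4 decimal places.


Geodesic distance on Bernoulli manifold:
d(p1,p2) = 2*arccos(sqrt(p1*p2) + sqrt((1-p1)*(1-p2))).
sqrt(p1*p2) = sqrt(0.05*0.15) = 0.086603.
sqrt((1-p1)*(1-p2)) = sqrt(0.95*0.85) = 0.89861.
arg = 0.086603 + 0.89861 = 0.985213.
d = 2*arccos(0.985213) = 0.3444

0.3444


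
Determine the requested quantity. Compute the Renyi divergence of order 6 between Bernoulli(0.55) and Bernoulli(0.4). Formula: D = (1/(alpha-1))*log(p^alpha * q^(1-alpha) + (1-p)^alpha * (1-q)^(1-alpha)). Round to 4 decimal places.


Renyi divergence of order alpha between Bernoulli distributions:
D = (1/(alpha-1))*log(p^alpha * q^(1-alpha) + (1-p)^alpha * (1-q)^(1-alpha)).
alpha = 6, p = 0.55, q = 0.4.
p^alpha * q^(1-alpha) = 0.55^6 * 0.4^-5 = 2.703188.
(1-p)^alpha * (1-q)^(1-alpha) = 0.45^6 * 0.6^-5 = 0.106787.
sum = 2.703188 + 0.106787 = 2.809975.
D = (1/5)*log(2.809975) = 0.2066

0.2066


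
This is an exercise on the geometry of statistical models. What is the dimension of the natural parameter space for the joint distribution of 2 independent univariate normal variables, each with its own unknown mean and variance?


Exponential family dimension calculation:
Each univariate normal has two natural parameters (mu/sigma^2 and -1/(2 sigma^2)).
With 2 independent components, dim = 2 * 2 = 4.

4


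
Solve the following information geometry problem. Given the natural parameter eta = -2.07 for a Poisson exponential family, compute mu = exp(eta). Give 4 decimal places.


Expectation parameter for Poisson exponential family:
mu = exp(eta).
eta = -2.07.
mu = exp(-2.07) = 0.1262

0.1262


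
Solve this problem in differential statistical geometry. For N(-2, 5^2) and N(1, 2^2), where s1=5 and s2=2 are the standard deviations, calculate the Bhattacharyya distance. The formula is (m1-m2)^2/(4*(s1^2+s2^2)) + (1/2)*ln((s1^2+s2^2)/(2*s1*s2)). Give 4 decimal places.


Bhattacharyya distance between two Gaussians:
DB = (m1-m2)^2/(4*(s1^2+s2^2)) + (1/2)*ln((s1^2+s2^2)/(2*s1*s2)).
(m1-m2)^2 = (-3)^2 = 9.
s1^2+s2^2 = 25 + 4 = 29.
term1 = 9/116 = 0.077586.
term2 = 0.5*ln(29/20.0) = 0.185782.
DB = 0.077586 + 0.185782 = 0.2634

0.2634


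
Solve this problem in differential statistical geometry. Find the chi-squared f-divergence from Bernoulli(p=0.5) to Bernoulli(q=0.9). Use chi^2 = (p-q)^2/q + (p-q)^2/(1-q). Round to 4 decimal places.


Chi-squared divergence between Bernoulli distributions:
chi^2 = (p-q)^2/q + (p-q)^2/(1-q).
p = 0.5, q = 0.9, p-q = -0.4.
(p-q)^2 = 0.16.
term1 = 0.16/0.9 = 0.177778.
term2 = 0.16/0.1 = 1.6.
chi^2 = 0.177778 + 1.6 = 1.7778

1.7778


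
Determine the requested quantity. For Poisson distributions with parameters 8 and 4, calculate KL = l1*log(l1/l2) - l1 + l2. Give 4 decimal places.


KL divergence for Poisson:
KL = l1*log(l1/l2) - l1 + l2.
l1 = 8, l2 = 4.
log(8/4) = 0.693147.
l1*log(l1/l2) = 8 * 0.693147 = 5.545177.
KL = 5.545177 - 8 + 4 = 1.5452

1.5452


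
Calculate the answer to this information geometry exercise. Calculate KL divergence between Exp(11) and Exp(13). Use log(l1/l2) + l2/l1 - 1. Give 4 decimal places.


KL divergence for exponential family:
KL = log(l1/l2) + l2/l1 - 1.
log(11/13) = -0.167054.
13/11 = 1.181818.
KL = -0.167054 + 1.181818 - 1 = 0.0148

0.0148


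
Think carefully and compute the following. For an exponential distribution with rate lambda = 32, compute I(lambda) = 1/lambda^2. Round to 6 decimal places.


Fisher information for exponential: I(lambda) = 1/lambda^2.
lambda = 32, lambda^2 = 1024.
I = 1/1024 = 0.000977

0.000977


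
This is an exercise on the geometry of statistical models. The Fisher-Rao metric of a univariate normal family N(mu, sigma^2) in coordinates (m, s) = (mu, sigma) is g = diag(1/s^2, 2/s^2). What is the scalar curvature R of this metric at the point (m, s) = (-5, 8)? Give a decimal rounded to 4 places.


The metric has the form g = (A dm^2 + B ds^2)/s^2 with A = 1, B = 2.
Substitute u = sqrt(A/B)*m: g = B*(du^2 + ds^2)/s^2, i.e. B times the
Poincare upper half-plane metric, which has constant Gaussian curvature -1.
Scaling a 2D metric by a constant c divides the Gaussian curvature by c,
so K = -1/B = -1/(2) = -0.5000 everywhere (the point (m, s) = (-5, 8) is irrelevant:
the curvature is constant).
Scalar curvature in dimension 2: R = 2K = -2/(2) = -1.0000.

-1.0000


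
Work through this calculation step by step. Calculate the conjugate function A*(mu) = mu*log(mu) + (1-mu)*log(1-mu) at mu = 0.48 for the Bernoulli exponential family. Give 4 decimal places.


Legendre transform for Bernoulli:
A*(mu) = mu*log(mu) + (1-mu)*log(1-mu).
mu = 0.48, 1-mu = 0.52.
mu*log(mu) = 0.48*log(0.48) = -0.352305.
(1-mu)*log(1-mu) = 0.52*log(0.52) = -0.340042.
A* = -0.352305 + -0.340042 = -0.6923

-0.6923


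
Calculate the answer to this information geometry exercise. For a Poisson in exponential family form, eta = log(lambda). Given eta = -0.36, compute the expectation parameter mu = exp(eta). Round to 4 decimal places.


Expectation parameter for Poisson exponential family:
mu = exp(eta).
eta = -0.36.
mu = exp(-0.36) = 0.6977

0.6977


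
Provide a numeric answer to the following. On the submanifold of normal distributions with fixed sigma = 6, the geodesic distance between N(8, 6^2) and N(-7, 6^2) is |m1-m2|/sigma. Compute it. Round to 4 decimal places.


On the fixed-variance normal subfamily, geodesic distance = |m1-m2|/sigma.
|8 - -7| = 15.
sigma = 6.
d = 15/6 = 2.5000

2.5000


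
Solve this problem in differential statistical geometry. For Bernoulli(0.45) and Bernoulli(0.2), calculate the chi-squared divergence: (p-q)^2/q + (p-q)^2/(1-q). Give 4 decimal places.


Chi-squared divergence between Bernoulli distributions:
chi^2 = (p-q)^2/q + (p-q)^2/(1-q).
p = 0.45, q = 0.2, p-q = 0.25.
(p-q)^2 = 0.0625.
term1 = 0.0625/0.2 = 0.3125.
term2 = 0.0625/0.8 = 0.078125.
chi^2 = 0.3125 + 0.078125 = 0.3906

0.3906


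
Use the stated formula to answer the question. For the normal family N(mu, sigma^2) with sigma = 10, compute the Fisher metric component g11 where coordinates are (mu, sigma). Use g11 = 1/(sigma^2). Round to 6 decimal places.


For the 2-parameter normal family, the Fisher metric has:
  g11 = 1/sigma^2, g22 = 2/sigma^2.
sigma = 10, sigma^2 = 100.
g11 = 0.010000

0.010000


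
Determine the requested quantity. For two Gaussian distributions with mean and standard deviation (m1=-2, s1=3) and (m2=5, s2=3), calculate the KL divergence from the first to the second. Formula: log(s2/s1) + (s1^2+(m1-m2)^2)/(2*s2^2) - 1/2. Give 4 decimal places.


KL divergence between normal distributions:
KL = log(s2/s1) + (s1^2 + (m1-m2)^2)/(2*s2^2) - 1/2.
log(3/3) = 0.0.
(3^2 + (-2-5)^2)/(2*3^2) = (9 + 49)/18 = 3.222222.
KL = 0.0 + 3.222222 - 0.5 = 2.7222

2.7222


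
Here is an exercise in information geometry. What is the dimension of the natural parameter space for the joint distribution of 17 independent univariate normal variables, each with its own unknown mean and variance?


Exponential family dimension calculation:
Each univariate normal has two natural parameters (mu/sigma^2 and -1/(2 sigma^2)).
With 17 independent components, dim = 2 * 17 = 34.

34


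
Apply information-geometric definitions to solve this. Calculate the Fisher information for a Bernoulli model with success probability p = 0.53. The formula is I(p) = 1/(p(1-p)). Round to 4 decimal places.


For Bernoulli(p), Fisher information is I(p) = 1/(p*(1-p)).
p = 0.53, 1-p = 0.47.
p*(1-p) = 0.2491.
I(p) = 1/0.2491 = 4.0145

4.0145


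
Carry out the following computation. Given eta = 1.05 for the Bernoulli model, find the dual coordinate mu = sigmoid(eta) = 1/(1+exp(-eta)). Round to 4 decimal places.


Dual coordinate (expectation parameter) for Bernoulli:
mu = 1/(1+exp(-eta)).
eta = 1.05.
exp(-eta) = exp(-1.05) = 0.349938.
mu = 1/(1+0.349938) = 0.7408

0.7408


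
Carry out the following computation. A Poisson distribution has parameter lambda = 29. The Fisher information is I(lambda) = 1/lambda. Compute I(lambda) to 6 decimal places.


Fisher information for Poisson: I(lambda) = 1/lambda.
lambda = 29.
I(lambda) = 1/29 = 0.034483

0.034483


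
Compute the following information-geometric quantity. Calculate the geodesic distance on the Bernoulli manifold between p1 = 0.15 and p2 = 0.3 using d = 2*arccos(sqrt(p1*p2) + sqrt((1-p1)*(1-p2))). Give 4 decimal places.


Geodesic distance on Bernoulli manifold:
d(p1,p2) = 2*arccos(sqrt(p1*p2) + sqrt((1-p1)*(1-p2))).
sqrt(p1*p2) = sqrt(0.15*0.3) = 0.212132.
sqrt((1-p1)*(1-p2)) = sqrt(0.85*0.7) = 0.771362.
arg = 0.212132 + 0.771362 = 0.983494.
d = 2*arccos(0.983494) = 0.3639

0.3639


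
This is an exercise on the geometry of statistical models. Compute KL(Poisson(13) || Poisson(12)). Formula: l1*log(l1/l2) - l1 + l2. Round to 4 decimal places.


KL divergence for Poisson:
KL = l1*log(l1/l2) - l1 + l2.
l1 = 13, l2 = 12.
log(13/12) = 0.080043.
l1*log(l1/l2) = 13 * 0.080043 = 1.040555.
KL = 1.040555 - 13 + 12 = 0.0406

0.0406


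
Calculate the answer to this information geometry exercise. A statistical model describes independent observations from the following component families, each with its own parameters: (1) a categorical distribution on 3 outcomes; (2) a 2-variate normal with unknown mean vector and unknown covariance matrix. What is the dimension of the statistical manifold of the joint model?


The dimension of a statistical manifold equals the number of free
(independent) real parameters of the model. For a product of independent
blocks the parameter counts add.
- categorical on 3 outcomes (probabilities sum to 1): 3-1 = 2.
- 2-variate normal: 2 (mean) + 2*3/2 = 3 (symmetric covariance) = 5.
Total = 2 + 5 = 7.
Dimension = 7

7


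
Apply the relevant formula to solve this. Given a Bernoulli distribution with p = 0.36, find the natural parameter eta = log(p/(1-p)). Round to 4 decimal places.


Natural parameter for Bernoulli: eta = log(p/(1-p)).
p = 0.36, 1-p = 0.64.
p/(1-p) = 0.5625.
eta = log(0.5625) = -0.5754

-0.5754


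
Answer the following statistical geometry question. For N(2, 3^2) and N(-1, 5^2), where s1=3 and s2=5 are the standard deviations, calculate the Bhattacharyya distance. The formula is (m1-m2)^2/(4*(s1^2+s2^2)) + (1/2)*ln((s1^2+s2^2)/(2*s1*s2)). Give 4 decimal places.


Bhattacharyya distance between two Gaussians:
DB = (m1-m2)^2/(4*(s1^2+s2^2)) + (1/2)*ln((s1^2+s2^2)/(2*s1*s2)).
(m1-m2)^2 = (3)^2 = 9.
s1^2+s2^2 = 9 + 25 = 34.
term1 = 9/136 = 0.066176.
term2 = 0.5*ln(34/30.0) = 0.062582.
DB = 0.066176 + 0.062582 = 0.1288

0.1288


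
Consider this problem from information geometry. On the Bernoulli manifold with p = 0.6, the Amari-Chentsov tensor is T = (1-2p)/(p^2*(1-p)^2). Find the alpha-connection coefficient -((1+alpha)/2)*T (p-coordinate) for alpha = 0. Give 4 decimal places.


Skewness (Amari-Chentsov) tensor: T = (1-2p)/(p^2*(1-p)^2).
p = 0.6, 1-2p = -0.2, p^2 = 0.36, (1-p)^2 = 0.16.
T = -0.2/(0.36 * 0.16) = -3.472222.
In the p-coordinate, Gamma^(alpha) = Gamma^(0) - (alpha/2)*T with Gamma^(0) = (1/2)*g'(p) = -T/2,
so Gamma^(alpha) = -((1+alpha)/2)*T.
alpha = 0, -(1+alpha)/2 = -0.5.
Gamma = -0.5 * -3.472222 = 1.7361

1.7361


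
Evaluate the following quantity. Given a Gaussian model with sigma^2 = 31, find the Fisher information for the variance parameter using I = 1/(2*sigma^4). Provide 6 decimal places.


Fisher information for variance: I(sigma^2) = 1/(2*sigma^4).
sigma^2 = 31, so sigma^4 = 961.
I = 1/(2*961) = 1/1922 = 0.000520

0.000520


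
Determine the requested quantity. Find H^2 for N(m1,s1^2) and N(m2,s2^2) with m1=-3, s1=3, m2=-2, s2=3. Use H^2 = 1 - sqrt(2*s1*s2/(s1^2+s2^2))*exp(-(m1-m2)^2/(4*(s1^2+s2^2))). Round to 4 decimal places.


Squared Hellinger distance for Gaussians:
H^2 = 1 - sqrt(2*s1*s2/(s1^2+s2^2)) * exp(-(m1-m2)^2/(4*(s1^2+s2^2))).
s1^2 = 9, s2^2 = 9, s1^2+s2^2 = 18.
sqrt(2*3*3/(18)) = 1.0.
(m1-m2)^2 = (-1)^2 = 1.
exp(-1/(4*18)) = exp(-0.013889) = 0.986207.
H^2 = 1 - 1.0*0.986207 = 0.0138

0.0138


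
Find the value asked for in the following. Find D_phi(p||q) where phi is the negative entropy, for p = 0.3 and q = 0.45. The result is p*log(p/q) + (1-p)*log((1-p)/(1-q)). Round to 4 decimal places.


Bregman divergence with negative entropy generator:
D = p*log(p/q) + (1-p)*log((1-p)/(1-q)).
p = 0.3, q = 0.45.
p*log(p/q) = 0.3*log(0.3/0.45) = -0.12164.
(1-p)*log((1-p)/(1-q)) = 0.7*log(0.7/0.55) = 0.168813.
D = -0.12164 + 0.168813 = 0.0472

0.0472


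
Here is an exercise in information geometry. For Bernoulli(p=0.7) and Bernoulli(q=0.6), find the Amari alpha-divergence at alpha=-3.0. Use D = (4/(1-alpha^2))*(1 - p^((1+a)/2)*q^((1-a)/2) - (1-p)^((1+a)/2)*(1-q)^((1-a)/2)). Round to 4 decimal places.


Amari alpha-divergence:
D = (4/(1-alpha^2))*(1 - p^((1+a)/2)*q^((1-a)/2) - (1-p)^((1+a)/2)*(1-q)^((1-a)/2)).
alpha = -3.0, p = 0.7, q = 0.6.
e1 = (1+alpha)/2 = -1.0, e2 = (1-alpha)/2 = 2.0.
t1 = p^e1 * q^e2 = 0.7^-1.0 * 0.6^2.0 = 0.514286.
t2 = (1-p)^e1 * (1-q)^e2 = 0.3^-1.0 * 0.4^2.0 = 0.533333.
4/(1-alpha^2) = -0.5.
D = -0.5*(1 - 0.514286 - 0.533333) = 0.0238

0.0238


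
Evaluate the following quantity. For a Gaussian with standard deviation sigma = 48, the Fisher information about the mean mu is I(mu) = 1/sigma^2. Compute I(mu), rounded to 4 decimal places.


The Fisher information for the mean of a normal distribution is I(mu) = 1/sigma^2.
sigma = 48, so sigma^2 = 2304.
I(mu) = 1/2304 = 0.0004

0.0004


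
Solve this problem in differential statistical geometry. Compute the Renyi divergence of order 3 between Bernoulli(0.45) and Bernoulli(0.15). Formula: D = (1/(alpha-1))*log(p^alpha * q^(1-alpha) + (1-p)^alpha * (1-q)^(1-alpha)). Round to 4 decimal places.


Renyi divergence of order alpha between Bernoulli distributions:
D = (1/(alpha-1))*log(p^alpha * q^(1-alpha) + (1-p)^alpha * (1-q)^(1-alpha)).
alpha = 3, p = 0.45, q = 0.15.
p^alpha * q^(1-alpha) = 0.45^3 * 0.15^-2 = 4.05.
(1-p)^alpha * (1-q)^(1-alpha) = 0.55^3 * 0.85^-2 = 0.230277.
sum = 4.05 + 0.230277 = 4.280277.
D = (1/2)*log(4.280277) = 0.7270

0.7270


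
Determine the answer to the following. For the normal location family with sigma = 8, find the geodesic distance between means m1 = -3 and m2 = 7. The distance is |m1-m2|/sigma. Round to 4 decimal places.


On the fixed-variance normal subfamily, geodesic distance = |m1-m2|/sigma.
|-3 - 7| = 10.
sigma = 8.
d = 10/8 = 1.2500

1.2500
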